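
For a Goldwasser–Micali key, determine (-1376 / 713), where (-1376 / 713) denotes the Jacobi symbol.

(-1376 / 713)
  = (50 / 713)    [-1376 ≡ 50 mod 713]
  = (25 / 713)    [713 ≡ 1 mod 8 ⇒ (2 / 713) = +1]
  = (713 / 25)    [QR: 25 ≡ 1 mod 4, sign kept]
  = (13 / 25)    [713 ≡ 13 mod 25]
  = (25 / 13)    [QR: 13 ≡ 1 mod 4, sign kept]
  = (12 / 13)    [25 ≡ 12 mod 13]
  = (3 / 13)    [13 ≡ 5 mod 8 ⇒ (2 / 13)^2 = +1]
  = (13 / 3)    [QR: 13 ≡ 1 mod 4, sign kept]
  = (1 / 3)    [13 ≡ 1 mod 3]
  = 1    [(1 / 3) = 1]

1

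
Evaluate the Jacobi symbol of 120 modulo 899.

Factor out 2: 120 = 2^3·15. Since 899 ≡ 3 (mod 8), (2 / 899) = -1, and (2 / 899)^3 = -1. Now have -(15 / 899).
Both 15 ≡ 3 and 899 ≡ 3 (mod 4), so reciprocity gives (15 / 899) = -(899 / 15). Reduce: 899 ≡ 14 (mod 15). Now have (14 / 15).
Factor out 2: 14 = 2·7. Since 15 ≡ 7 (mod 8), (2 / 15) = +1. Now have (7 / 15).
Both 7 ≡ 3 and 15 ≡ 3 (mod 4), so reciprocity gives (7 / 15) = -(15 / 7). Reduce: 15 ≡ 1 (mod 7). Now have -(1 / 7).
(1 / 7) = 1. Collecting the sign factors: -1.

-1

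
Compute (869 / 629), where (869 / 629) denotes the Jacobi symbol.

-1

(869 / 629)
  = (240 / 629)    [869 ≡ 240 mod 629]
  = (15 / 629)    [629 ≡ 5 mod 8 ⇒ (2 / 629)^4 = +1]
  = (629 / 15)    [QR: 629 ≡ 1 mod 4, sign kept]
  = (14 / 15)    [629 ≡ 14 mod 15]
  = (7 / 15)    [15 ≡ 7 mod 8 ⇒ (2 / 15) = +1]
  = -(15 / 7)    [QR: both ≡ 3 mod 4, sign flips]
  = -(1 / 7)    [15 ≡ 1 mod 7]
  = -1    [(1 / 7) = 1]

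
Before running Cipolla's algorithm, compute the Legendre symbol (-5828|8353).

1

(-5828|8353)
  = (2525|8353)    [-5828 ≡ 2525 mod 8353]
  = (8353|2525)    [QR: 2525 ≡ 1 mod 4, sign kept]
  = (778|2525)    [8353 ≡ 778 mod 2525]
  = -(389|2525)    [2525 ≡ 5 mod 8 ⇒ (2|2525) = -1]
  = -(2525|389)    [QR: 389 ≡ 1 mod 4, sign kept]
  = -(191|389)    [2525 ≡ 191 mod 389]
  = -(389|191)    [QR: 389 ≡ 1 mod 4, sign kept]
  = -(7|191)    [389 ≡ 7 mod 191]
  = (191|7)    [QR: both ≡ 3 mod 4, sign flips]
  = (2|7)    [191 ≡ 2 mod 7]
  = (1|7)    [7 ≡ 7 mod 8 ⇒ (2|7) = +1]
  = 1    [(1|7) = 1]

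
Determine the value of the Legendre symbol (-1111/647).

Reduce the numerator: -1111 ≡ 183 (mod 647), so (-1111/647) = (183/647).
Both 183 ≡ 3 and 647 ≡ 3 (mod 4), so reciprocity gives (183/647) = -(647/183). Reduce: 647 ≡ 98 (mod 183). Now have -(98/183).
Factor out 2: 98 = 2·49. Since 183 ≡ 7 (mod 8), (2/183) = +1. Now have -(49/183).
49 ≡ 1 (mod 4), so quadratic reciprocity gives (49/183) = (183/49). Reduce: 183 ≡ 36 (mod 49). Now have -(36/49).
Factor out 2: 36 = 2^2·9. Since 49 ≡ 1 (mod 8), (2/49) = +1, and (2/49)^2 = +1. Now have -(9/49).
9 ≡ 1 (mod 4), so quadratic reciprocity gives (9/49) = (49/9). Reduce: 49 ≡ 4 (mod 9). Now have -(4/9).
Factor out 2: 4 = 2^2. Since 9 ≡ 1 (mod 8), (2/9) = +1, and (2/9)^2 = +1. Now have -(1/9).
(1/9) = 1. Collecting the sign factors: -1.

-1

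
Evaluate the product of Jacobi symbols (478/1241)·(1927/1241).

By multiplicativity, (478·1927/1241) = (478/1241)·(1927/1241).
First factor (478/1241):
(478/1241)
  = (239/1241)    [1241 ≡ 1 mod 8 ⇒ (2/1241) = +1]
  = (1241/239)    [QR: 1241 ≡ 1 mod 4, sign kept]
  = (46/239)    [1241 ≡ 46 mod 239]
  = (23/239)    [239 ≡ 7 mod 8 ⇒ (2/239) = +1]
  = -(239/23)    [QR: both ≡ 3 mod 4, sign flips]
  = -(9/23)    [239 ≡ 9 mod 23]
  = -(23/9)    [QR: 9 ≡ 1 mod 4, sign kept]
  = -(5/9)    [23 ≡ 5 mod 9]
  = -(9/5)    [QR: 5 ≡ 1 mod 4, sign kept]
  = -(4/5)    [9 ≡ 4 mod 5]
  = -(1/5)    [5 ≡ 5 mod 8 ⇒ (2/5)^2 = +1]
  = -1    [(1/5) = 1]
Second factor (1927/1241):
(1927/1241)
  = (686/1241)    [1927 ≡ 686 mod 1241]
  = (343/1241)    [1241 ≡ 1 mod 8 ⇒ (2/1241) = +1]
  = (1241/343)    [QR: 1241 ≡ 1 mod 4, sign kept]
  = (212/343)    [1241 ≡ 212 mod 343]
  = (53/343)    [343 ≡ 7 mod 8 ⇒ (2/343)^2 = +1]
  = (343/53)    [QR: 53 ≡ 1 mod 4, sign kept]
  = (25/53)    [343 ≡ 25 mod 53]
  = (53/25)    [QR: 25 ≡ 1 mod 4, sign kept]
  = (3/25)    [53 ≡ 3 mod 25]
  = (25/3)    [QR: 25 ≡ 1 mod 4, sign kept]
  = (1/3)    [25 ≡ 1 mod 3]
  = 1    [(1/3) = 1]
Product: (-1)·(1) = -1.

-1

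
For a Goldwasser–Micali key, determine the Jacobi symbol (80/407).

-1

(80/407)
  = (5/407)    [407 ≡ 7 mod 8 ⇒ (2/407)^4 = +1]
  = (407/5)    [QR: 5 ≡ 1 mod 4, sign kept]
  = (2/5)    [407 ≡ 2 mod 5]
  = -(1/5)    [5 ≡ 5 mod 8 ⇒ (2/5) = -1]
  = -1    [(1/5) = 1]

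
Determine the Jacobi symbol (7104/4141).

1

Reduce the numerator: 7104 ≡ 2963 (mod 4141), so (7104/4141) = (2963/4141).
4141 ≡ 1 (mod 4), so quadratic reciprocity gives (2963/4141) = (4141/2963). Reduce: 4141 ≡ 1178 (mod 2963). Now have (1178/2963).
Factor out 2: 1178 = 2·589. Since 2963 ≡ 3 (mod 8), (2/2963) = -1. Now have -(589/2963).
589 ≡ 1 (mod 4), so quadratic reciprocity gives (589/2963) = (2963/589). Reduce: 2963 ≡ 18 (mod 589). Now have -(18/589).
Factor out 2: 18 = 2·9. Since 589 ≡ 5 (mod 8), (2/589) = -1. Now have (9/589).
9 ≡ 1 (mod 4), so quadratic reciprocity gives (9/589) = (589/9). Reduce: 589 ≡ 4 (mod 9). Now have (4/9).
Factor out 2: 4 = 2^2. Since 9 ≡ 1 (mod 8), (2/9) = +1, and (2/9)^2 = +1. Now have (1/9).
(1/9) = 1. Collecting the sign factors: 1.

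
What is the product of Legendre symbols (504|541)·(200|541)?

1

By multiplicativity, (504·200|541) = (504|541)·(200|541).
First factor (504|541):
(504|541)
  = -(63|541)    [541 ≡ 5 mod 8 ⇒ (2|541)^3 = -1]
  = -(541|63)    [QR: 541 ≡ 1 mod 4, sign kept]
  = -(37|63)    [541 ≡ 37 mod 63]
  = -(63|37)    [QR: 37 ≡ 1 mod 4, sign kept]
  = -(26|37)    [63 ≡ 26 mod 37]
  = (13|37)    [37 ≡ 5 mod 8 ⇒ (2|37) = -1]
  = (37|13)    [QR: 13 ≡ 1 mod 4, sign kept]
  = (11|13)    [37 ≡ 11 mod 13]
  = (13|11)    [QR: 13 ≡ 1 mod 4, sign kept]
  = (2|11)    [13 ≡ 2 mod 11]
  = -(1|11)    [11 ≡ 3 mod 8 ⇒ (2|11) = -1]
  = -1    [(1|11) = 1]
Second factor (200|541):
(200|541)
  = -(25|541)    [541 ≡ 5 mod 8 ⇒ (2|541)^3 = -1]
  = -(541|25)    [QR: 25 ≡ 1 mod 4, sign kept]
  = -(16|25)    [541 ≡ 16 mod 25]
  = -(1|25)    [25 ≡ 1 mod 8 ⇒ (2|25)^4 = +1]
  = -1    [(1|25) = 1]
Product: (-1)·(-1) = 1.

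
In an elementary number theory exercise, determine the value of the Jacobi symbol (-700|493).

-1

Pull out -1: (-700|493) = (-1|493)·(700|493). Since 493 ≡ 1 (mod 4), (-1|493) = +1. Now have (700|493).
Reduce the numerator: 700 ≡ 207 (mod 493), so (700|493) = (207|493).
493 ≡ 1 (mod 4), so quadratic reciprocity gives (207|493) = (493|207). Reduce: 493 ≡ 79 (mod 207). Now have (79|207).
Both 79 ≡ 3 and 207 ≡ 3 (mod 4), so reciprocity gives (79|207) = -(207|79). Reduce: 207 ≡ 49 (mod 79). Now have -(49|79).
49 ≡ 1 (mod 4), so quadratic reciprocity gives (49|79) = (79|49). Reduce: 79 ≡ 30 (mod 49). Now have -(30|49).
Factor out 2: 30 = 2·15. Since 49 ≡ 1 (mod 8), (2|49) = +1. Now have -(15|49).
49 ≡ 1 (mod 4), so quadratic reciprocity gives (15|49) = (49|15). Reduce: 49 ≡ 4 (mod 15). Now have -(4|15).
Factor out 2: 4 = 2^2. Since 15 ≡ 7 (mod 8), (2|15) = +1, and (2|15)^2 = +1. Now have -(1|15).
(1|15) = 1. Collecting the sign factors: -1.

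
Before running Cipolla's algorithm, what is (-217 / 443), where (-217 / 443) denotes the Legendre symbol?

-1

Reduce the numerator: -217 ≡ 226 (mod 443), so (-217 / 443) = (226 / 443).
Factor out 2: 226 = 2·113. Since 443 ≡ 3 (mod 8), (2 / 443) = -1. Now have -(113 / 443).
113 ≡ 1 (mod 4), so quadratic reciprocity gives (113 / 443) = (443 / 113). Reduce: 443 ≡ 104 (mod 113). Now have -(104 / 113).
Factor out 2: 104 = 2^3·13. Since 113 ≡ 1 (mod 8), (2 / 113) = +1, and (2 / 113)^3 = +1. Now have -(13 / 113).
13 ≡ 1 (mod 4), so quadratic reciprocity gives (13 / 113) = (113 / 13). Reduce: 113 ≡ 9 (mod 13). Now have -(9 / 13).
9 ≡ 1 (mod 4), so quadratic reciprocity gives (9 / 13) = (13 / 9). Reduce: 13 ≡ 4 (mod 9). Now have -(4 / 9).
Factor out 2: 4 = 2^2. Since 9 ≡ 1 (mod 8), (2 / 9) = +1, and (2 / 9)^2 = +1. Now have -(1 / 9).
(1 / 9) = 1. Collecting the sign factors: -1.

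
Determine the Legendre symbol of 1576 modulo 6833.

Factor out 2: 1576 = 2^3·197. Since 6833 ≡ 1 (mod 8), (2 / 6833) = +1, and (2 / 6833)^3 = +1. Now have (197 / 6833).
197 ≡ 1 (mod 4), so quadratic reciprocity gives (197 / 6833) = (6833 / 197). Reduce: 6833 ≡ 135 (mod 197). Now have (135 / 197).
197 ≡ 1 (mod 4), so quadratic reciprocity gives (135 / 197) = (197 / 135). Reduce: 197 ≡ 62 (mod 135). Now have (62 / 135).
Factor out 2: 62 = 2·31. Since 135 ≡ 7 (mod 8), (2 / 135) = +1. Now have (31 / 135).
Both 31 ≡ 3 and 135 ≡ 3 (mod 4), so reciprocity gives (31 / 135) = -(135 / 31). Reduce: 135 ≡ 11 (mod 31). Now have -(11 / 31).
Both 11 ≡ 3 and 31 ≡ 3 (mod 4), so reciprocity gives (11 / 31) = -(31 / 11). Reduce: 31 ≡ 9 (mod 11). Now have (9 / 11).
9 ≡ 1 (mod 4), so quadratic reciprocity gives (9 / 11) = (11 / 9). Reduce: 11 ≡ 2 (mod 9). Now have (2 / 9).
Factor out 2: 2 = 2. Since 9 ≡ 1 (mod 8), (2 / 9) = +1. Now have (1 / 9).
(1 / 9) = 1. Collecting the sign factors: 1.

1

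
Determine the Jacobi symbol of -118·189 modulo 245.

By multiplicativity, (-118·189/245) = (-118/245)·(189/245).
First factor (-118/245):
Pull out -1: (-118/245) = (-1/245)·(118/245). Since 245 ≡ 1 (mod 4), (-1/245) = +1. Now have (118/245).
Factor out 2: 118 = 2·59. Since 245 ≡ 5 (mod 8), (2/245) = -1. Now have -(59/245).
245 ≡ 1 (mod 4), so quadratic reciprocity gives (59/245) = (245/59). Reduce: 245 ≡ 9 (mod 59). Now have -(9/59).
9 ≡ 1 (mod 4), so quadratic reciprocity gives (9/59) = (59/9). Reduce: 59 ≡ 5 (mod 9). Now have -(5/9).
5 ≡ 1 (mod 4), so quadratic reciprocity gives (5/9) = (9/5). Reduce: 9 ≡ 4 (mod 5). Now have -(4/5).
Factor out 2: 4 = 2^2. Since 5 ≡ 5 (mod 8), (2/5) = -1, and (2/5)^2 = +1. Now have -(1/5).
(1/5) = 1. Collecting the sign factors: -1.
Second factor (189/245):
189 ≡ 1 (mod 4), so quadratic reciprocity gives (189/245) = (245/189). Reduce: 245 ≡ 56 (mod 189). Now have (56/189).
Factor out 2: 56 = 2^3·7. Since 189 ≡ 5 (mod 8), (2/189) = -1, and (2/189)^3 = -1. Now have -(7/189).
189 ≡ 1 (mod 4), so quadratic reciprocity gives (7/189) = (189/7). Reduce: 189 ≡ 0 (mod 7). Now have -(0/7).
The numerator is now 0 with denominator 7 > 1: the symbol is 0.
Product: (-1)·(0) = 0.

0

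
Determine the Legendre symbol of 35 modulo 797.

1

(35/797)
  = (797/35)    [QR: 797 ≡ 1 mod 4, sign kept]
  = (27/35)    [797 ≡ 27 mod 35]
  = -(35/27)    [QR: both ≡ 3 mod 4, sign flips]
  = -(8/27)    [35 ≡ 8 mod 27]
  = (1/27)    [27 ≡ 3 mod 8 ⇒ (2/27)^3 = -1]
  = 1    [(1/27) = 1]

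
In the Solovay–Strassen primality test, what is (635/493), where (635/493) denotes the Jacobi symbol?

1

Reduce the numerator: 635 ≡ 142 (mod 493), so (635/493) = (142/493).
Factor out 2: 142 = 2·71. Since 493 ≡ 5 (mod 8), (2/493) = -1. Now have -(71/493).
493 ≡ 1 (mod 4), so quadratic reciprocity gives (71/493) = (493/71). Reduce: 493 ≡ 67 (mod 71). Now have -(67/71).
Both 67 ≡ 3 and 71 ≡ 3 (mod 4), so reciprocity gives (67/71) = -(71/67). Reduce: 71 ≡ 4 (mod 67). Now have (4/67).
Factor out 2: 4 = 2^2. Since 67 ≡ 3 (mod 8), (2/67) = -1, and (2/67)^2 = +1. Now have (1/67).
(1/67) = 1. Collecting the sign factors: 1.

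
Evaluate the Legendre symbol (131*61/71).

-1

By multiplicativity, (131·61/71) = (131/71)·(61/71).
First factor (131/71):
Reduce the numerator: 131 ≡ 60 (mod 71), so (131/71) = (60/71).
Factor out 2: 60 = 2^2·15. Since 71 ≡ 7 (mod 8), (2/71) = +1, and (2/71)^2 = +1. Now have (15/71).
Both 15 ≡ 3 and 71 ≡ 3 (mod 4), so reciprocity gives (15/71) = -(71/15). Reduce: 71 ≡ 11 (mod 15). Now have -(11/15).
Both 11 ≡ 3 and 15 ≡ 3 (mod 4), so reciprocity gives (11/15) = -(15/11). Reduce: 15 ≡ 4 (mod 11). Now have (4/11).
Factor out 2: 4 = 2^2. Since 11 ≡ 3 (mod 8), (2/11) = -1, and (2/11)^2 = +1. Now have (1/11).
(1/11) = 1. Collecting the sign factors: 1.
Second factor (61/71):
61 ≡ 1 (mod 4), so quadratic reciprocity gives (61/71) = (71/61). Reduce: 71 ≡ 10 (mod 61). Now have (10/61).
Factor out 2: 10 = 2·5. Since 61 ≡ 5 (mod 8), (2/61) = -1. Now have -(5/61).
5 ≡ 1 (mod 4), so quadratic reciprocity gives (5/61) = (61/5). Reduce: 61 ≡ 1 (mod 5). Now have -(1/5).
(1/5) = 1. Collecting the sign factors: -1.
Product: (1)·(-1) = -1.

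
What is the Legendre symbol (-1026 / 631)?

Pull out -1: (-1026 / 631) = (-1 / 631)·(1026 / 631). Since 631 ≡ 3 (mod 4), (-1 / 631) = -1. Now have -(1026 / 631).
Reduce the numerator: 1026 ≡ 395 (mod 631), so (1026 / 631) = (395 / 631).
Both 395 ≡ 3 and 631 ≡ 3 (mod 4), so reciprocity gives (395 / 631) = -(631 / 395). Reduce: 631 ≡ 236 (mod 395). Now have (236 / 395).
Factor out 2: 236 = 2^2·59. Since 395 ≡ 3 (mod 8), (2 / 395) = -1, and (2 / 395)^2 = +1. Now have (59 / 395).
Both 59 ≡ 3 and 395 ≡ 3 (mod 4), so reciprocity gives (59 / 395) = -(395 / 59). Reduce: 395 ≡ 41 (mod 59). Now have -(41 / 59).
41 ≡ 1 (mod 4), so quadratic reciprocity gives (41 / 59) = (59 / 41). Reduce: 59 ≡ 18 (mod 41). Now have -(18 / 41).
Factor out 2: 18 = 2·9. Since 41 ≡ 1 (mod 8), (2 / 41) = +1. Now have -(9 / 41).
9 ≡ 1 (mod 4), so quadratic reciprocity gives (9 / 41) = (41 / 9). Reduce: 41 ≡ 5 (mod 9). Now have -(5 / 9).
5 ≡ 1 (mod 4), so quadratic reciprocity gives (5 / 9) = (9 / 5). Reduce: 9 ≡ 4 (mod 5). Now have -(4 / 5).
Factor out 2: 4 = 2^2. Since 5 ≡ 5 (mod 8), (2 / 5) = -1, and (2 / 5)^2 = +1. Now have -(1 / 5).
(1 / 5) = 1. Collecting the sign factors: -1.

-1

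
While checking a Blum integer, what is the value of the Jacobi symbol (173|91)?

(173|91)
  = (82|91)    [173 ≡ 82 mod 91]
  = -(41|91)    [91 ≡ 3 mod 8 ⇒ (2|91) = -1]
  = -(91|41)    [QR: 41 ≡ 1 mod 4, sign kept]
  = -(9|41)    [91 ≡ 9 mod 41]
  = -(41|9)    [QR: 9 ≡ 1 mod 4, sign kept]
  = -(5|9)    [41 ≡ 5 mod 9]
  = -(9|5)    [QR: 5 ≡ 1 mod 4, sign kept]
  = -(4|5)    [9 ≡ 4 mod 5]
  = -(1|5)    [5 ≡ 5 mod 8 ⇒ (2|5)^2 = +1]
  = -1    [(1|5) = 1]

-1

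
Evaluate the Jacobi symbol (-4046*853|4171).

By multiplicativity, (-4046·853|4171) = (-4046|4171)·(853|4171).
First factor (-4046|4171):
Reduce the numerator: -4046 ≡ 125 (mod 4171), so (-4046|4171) = (125|4171).
125 ≡ 1 (mod 4), so quadratic reciprocity gives (125|4171) = (4171|125). Reduce: 4171 ≡ 46 (mod 125). Now have (46|125).
Factor out 2: 46 = 2·23. Since 125 ≡ 5 (mod 8), (2|125) = -1. Now have -(23|125).
125 ≡ 1 (mod 4), so quadratic reciprocity gives (23|125) = (125|23). Reduce: 125 ≡ 10 (mod 23). Now have -(10|23).
Factor out 2: 10 = 2·5. Since 23 ≡ 7 (mod 8), (2|23) = +1. Now have -(5|23).
5 ≡ 1 (mod 4), so quadratic reciprocity gives (5|23) = (23|5). Reduce: 23 ≡ 3 (mod 5). Now have -(3|5).
5 ≡ 1 (mod 4), so quadratic reciprocity gives (3|5) = (5|3). Reduce: 5 ≡ 2 (mod 3). Now have -(2|3).
Factor out 2: 2 = 2. Since 3 ≡ 3 (mod 8), (2|3) = -1. Now have (1|3).
(1|3) = 1. Collecting the sign factors: 1.
Second factor (853|4171):
853 ≡ 1 (mod 4), so quadratic reciprocity gives (853|4171) = (4171|853). Reduce: 4171 ≡ 759 (mod 853). Now have (759|853).
853 ≡ 1 (mod 4), so quadratic reciprocity gives (759|853) = (853|759). Reduce: 853 ≡ 94 (mod 759). Now have (94|759).
Factor out 2: 94 = 2·47. Since 759 ≡ 7 (mod 8), (2|759) = +1. Now have (47|759).
Both 47 ≡ 3 and 759 ≡ 3 (mod 4), so reciprocity gives (47|759) = -(759|47). Reduce: 759 ≡ 7 (mod 47). Now have -(7|47).
Both 7 ≡ 3 and 47 ≡ 3 (mod 4), so reciprocity gives (7|47) = -(47|7). Reduce: 47 ≡ 5 (mod 7). Now have (5|7).
5 ≡ 1 (mod 4), so quadratic reciprocity gives (5|7) = (7|5). Reduce: 7 ≡ 2 (mod 5). Now have (2|5).
Factor out 2: 2 = 2. Since 5 ≡ 5 (mod 8), (2|5) = -1. Now have -(1|5).
(1|5) = 1. Collecting the sign factors: -1.
Product: (1)·(-1) = -1.

-1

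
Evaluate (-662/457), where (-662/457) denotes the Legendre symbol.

1

(-662/457)
  = (662/457)    [457 ≡ 1 mod 4 ⇒ (-1/457) = +1]
  = (205/457)    [662 ≡ 205 mod 457]
  = (457/205)    [QR: 205 ≡ 1 mod 4, sign kept]
  = (47/205)    [457 ≡ 47 mod 205]
  = (205/47)    [QR: 205 ≡ 1 mod 4, sign kept]
  = (17/47)    [205 ≡ 17 mod 47]
  = (47/17)    [QR: 17 ≡ 1 mod 4, sign kept]
  = (13/17)    [47 ≡ 13 mod 17]
  = (17/13)    [QR: 13 ≡ 1 mod 4, sign kept]
  = (4/13)    [17 ≡ 4 mod 13]
  = (1/13)    [13 ≡ 5 mod 8 ⇒ (2/13)^2 = +1]
  = 1    [(1/13) = 1]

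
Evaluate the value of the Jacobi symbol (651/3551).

-1

(651/3551)
  = -(3551/651)    [QR: both ≡ 3 mod 4, sign flips]
  = -(296/651)    [3551 ≡ 296 mod 651]
  = (37/651)    [651 ≡ 3 mod 8 ⇒ (2/651)^3 = -1]
  = (651/37)    [QR: 37 ≡ 1 mod 4, sign kept]
  = (22/37)    [651 ≡ 22 mod 37]
  = -(11/37)    [37 ≡ 5 mod 8 ⇒ (2/37) = -1]
  = -(37/11)    [QR: 37 ≡ 1 mod 4, sign kept]
  = -(4/11)    [37 ≡ 4 mod 11]
  = -(1/11)    [11 ≡ 3 mod 8 ⇒ (2/11)^2 = +1]
  = -1    [(1/11) = 1]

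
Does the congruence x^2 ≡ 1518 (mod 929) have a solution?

no

(1518/929)
  = (589/929)    [1518 ≡ 589 mod 929]
  = (929/589)    [QR: 589 ≡ 1 mod 4, sign kept]
  = (340/589)    [929 ≡ 340 mod 589]
  = (85/589)    [589 ≡ 5 mod 8 ⇒ (2/589)^2 = +1]
  = (589/85)    [QR: 85 ≡ 1 mod 4, sign kept]
  = (79/85)    [589 ≡ 79 mod 85]
  = (85/79)    [QR: 85 ≡ 1 mod 4, sign kept]
  = (6/79)    [85 ≡ 6 mod 79]
  = (3/79)    [79 ≡ 7 mod 8 ⇒ (2/79) = +1]
  = -(79/3)    [QR: both ≡ 3 mod 4, sign flips]
  = -(1/3)    [79 ≡ 1 mod 3]
  = -1    [(1/3) = 1]
The Legendre symbol is -1, so x^2 ≡ 1518 (mod 929) has no solution.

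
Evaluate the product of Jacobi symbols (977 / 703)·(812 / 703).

1

By multiplicativity, (977·812 / 703) = (977 / 703)·(812 / 703).
First factor (977 / 703):
Reduce the numerator: 977 ≡ 274 (mod 703), so (977 / 703) = (274 / 703).
Factor out 2: 274 = 2·137. Since 703 ≡ 7 (mod 8), (2 / 703) = +1. Now have (137 / 703).
137 ≡ 1 (mod 4), so quadratic reciprocity gives (137 / 703) = (703 / 137). Reduce: 703 ≡ 18 (mod 137). Now have (18 / 137).
Factor out 2: 18 = 2·9. Since 137 ≡ 1 (mod 8), (2 / 137) = +1. Now have (9 / 137).
9 ≡ 1 (mod 4), so quadratic reciprocity gives (9 / 137) = (137 / 9). Reduce: 137 ≡ 2 (mod 9). Now have (2 / 9).
Factor out 2: 2 = 2. Since 9 ≡ 1 (mod 8), (2 / 9) = +1. Now have (1 / 9).
(1 / 9) = 1. Collecting the sign factors: 1.
Second factor (812 / 703):
Reduce the numerator: 812 ≡ 109 (mod 703), so (812 / 703) = (109 / 703).
109 ≡ 1 (mod 4), so quadratic reciprocity gives (109 / 703) = (703 / 109). Reduce: 703 ≡ 49 (mod 109). Now have (49 / 109).
49 ≡ 1 (mod 4), so quadratic reciprocity gives (49 / 109) = (109 / 49). Reduce: 109 ≡ 11 (mod 49). Now have (11 / 49).
49 ≡ 1 (mod 4), so quadratic reciprocity gives (11 / 49) = (49 / 11). Reduce: 49 ≡ 5 (mod 11). Now have (5 / 11).
5 ≡ 1 (mod 4), so quadratic reciprocity gives (5 / 11) = (11 / 5). Reduce: 11 ≡ 1 (mod 5). Now have (1 / 5).
(1 / 5) = 1. Collecting the sign factors: 1.
Product: (1)·(1) = 1.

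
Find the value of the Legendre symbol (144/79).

Reduce the numerator: 144 ≡ 65 (mod 79), so (144/79) = (65/79).
65 ≡ 1 (mod 4), so quadratic reciprocity gives (65/79) = (79/65). Reduce: 79 ≡ 14 (mod 65). Now have (14/65).
Factor out 2: 14 = 2·7. Since 65 ≡ 1 (mod 8), (2/65) = +1. Now have (7/65).
65 ≡ 1 (mod 4), so quadratic reciprocity gives (7/65) = (65/7). Reduce: 65 ≡ 2 (mod 7). Now have (2/7).
Factor out 2: 2 = 2. Since 7 ≡ 7 (mod 8), (2/7) = +1. Now have (1/7).
(1/7) = 1. Collecting the sign factors: 1.

1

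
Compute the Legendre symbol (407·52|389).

-1

By multiplicativity, (407·52|389) = (407|389)·(52|389).
First factor (407|389):
(407|389)
  = (18|389)    [407 ≡ 18 mod 389]
  = -(9|389)    [389 ≡ 5 mod 8 ⇒ (2|389) = -1]
  = -(389|9)    [QR: 9 ≡ 1 mod 4, sign kept]
  = -(2|9)    [389 ≡ 2 mod 9]
  = -(1|9)    [9 ≡ 1 mod 8 ⇒ (2|9) = +1]
  = -1    [(1|9) = 1]
Second factor (52|389):
(52|389)
  = (13|389)    [389 ≡ 5 mod 8 ⇒ (2|389)^2 = +1]
  = (389|13)    [QR: 13 ≡ 1 mod 4, sign kept]
  = (12|13)    [389 ≡ 12 mod 13]
  = (3|13)    [13 ≡ 5 mod 8 ⇒ (2|13)^2 = +1]
  = (13|3)    [QR: 13 ≡ 1 mod 4, sign kept]
  = (1|3)    [13 ≡ 1 mod 3]
  = 1    [(1|3) = 1]
Product: (-1)·(1) = -1.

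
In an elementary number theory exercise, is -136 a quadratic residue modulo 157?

no

Reduce the numerator: -136 ≡ 21 (mod 157), so (-136|157) = (21|157).
21 ≡ 1 (mod 4), so quadratic reciprocity gives (21|157) = (157|21). Reduce: 157 ≡ 10 (mod 21). Now have (10|21).
Factor out 2: 10 = 2·5. Since 21 ≡ 5 (mod 8), (2|21) = -1. Now have -(5|21).
5 ≡ 1 (mod 4), so quadratic reciprocity gives (5|21) = (21|5). Reduce: 21 ≡ 1 (mod 5). Now have -(1|5).
(1|5) = 1. Collecting the sign factors: -1.
(-136|157) = -1, and 157 is prime, so -136 is not a quadratic residue mod 157.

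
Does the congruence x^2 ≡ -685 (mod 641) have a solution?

(-685|641)
  = (685|641)    [641 ≡ 1 mod 4 ⇒ (-1|641) = +1]
  = (44|641)    [685 ≡ 44 mod 641]
  = (11|641)    [641 ≡ 1 mod 8 ⇒ (2|641)^2 = +1]
  = (641|11)    [QR: 641 ≡ 1 mod 4, sign kept]
  = (3|11)    [641 ≡ 3 mod 11]
  = -(11|3)    [QR: both ≡ 3 mod 4, sign flips]
  = -(2|3)    [11 ≡ 2 mod 3]
  = (1|3)    [3 ≡ 3 mod 8 ⇒ (2|3) = -1]
  = 1    [(1|3) = 1]
(-685|641) = 1, and 641 is prime, so -685 is a quadratic residue mod 641.

yes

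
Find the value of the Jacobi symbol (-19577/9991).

1

(-19577/9991)
  = (405/9991)    [-19577 ≡ 405 mod 9991]
  = (9991/405)    [QR: 405 ≡ 1 mod 4, sign kept]
  = (271/405)    [9991 ≡ 271 mod 405]
  = (405/271)    [QR: 405 ≡ 1 mod 4, sign kept]
  = (134/271)    [405 ≡ 134 mod 271]
  = (67/271)    [271 ≡ 7 mod 8 ⇒ (2/271) = +1]
  = -(271/67)    [QR: both ≡ 3 mod 4, sign flips]
  = -(3/67)    [271 ≡ 3 mod 67]
  = (67/3)    [QR: both ≡ 3 mod 4, sign flips]
  = (1/3)    [67 ≡ 1 mod 3]
  = 1    [(1/3) = 1]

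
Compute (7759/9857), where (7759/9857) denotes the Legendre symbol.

(7759/9857)
  = (9857/7759)    [QR: 9857 ≡ 1 mod 4, sign kept]
  = (2098/7759)    [9857 ≡ 2098 mod 7759]
  = (1049/7759)    [7759 ≡ 7 mod 8 ⇒ (2/7759) = +1]
  = (7759/1049)    [QR: 1049 ≡ 1 mod 4, sign kept]
  = (416/1049)    [7759 ≡ 416 mod 1049]
  = (13/1049)    [1049 ≡ 1 mod 8 ⇒ (2/1049)^5 = +1]
  = (1049/13)    [QR: 13 ≡ 1 mod 4, sign kept]
  = (9/13)    [1049 ≡ 9 mod 13]
  = (13/9)    [QR: 9 ≡ 1 mod 4, sign kept]
  = (4/9)    [13 ≡ 4 mod 9]
  = (1/9)    [9 ≡ 1 mod 8 ⇒ (2/9)^2 = +1]
  = 1    [(1/9) = 1]

1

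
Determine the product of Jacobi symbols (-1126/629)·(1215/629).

-1

By multiplicativity, (-1126·1215/629) = (-1126/629)·(1215/629).
First factor (-1126/629):
Pull out -1: (-1126/629) = (-1/629)·(1126/629). Since 629 ≡ 1 (mod 4), (-1/629) = +1. Now have (1126/629).
Reduce the numerator: 1126 ≡ 497 (mod 629), so (1126/629) = (497/629).
497 ≡ 1 (mod 4), so quadratic reciprocity gives (497/629) = (629/497). Reduce: 629 ≡ 132 (mod 497). Now have (132/497).
Factor out 2: 132 = 2^2·33. Since 497 ≡ 1 (mod 8), (2/497) = +1, and (2/497)^2 = +1. Now have (33/497).
33 ≡ 1 (mod 4), so quadratic reciprocity gives (33/497) = (497/33). Reduce: 497 ≡ 2 (mod 33). Now have (2/33).
Factor out 2: 2 = 2. Since 33 ≡ 1 (mod 8), (2/33) = +1. Now have (1/33).
(1/33) = 1. Collecting the sign factors: 1.
Second factor (1215/629):
Reduce the numerator: 1215 ≡ 586 (mod 629), so (1215/629) = (586/629).
Factor out 2: 586 = 2·293. Since 629 ≡ 5 (mod 8), (2/629) = -1. Now have -(293/629).
293 ≡ 1 (mod 4), so quadratic reciprocity gives (293/629) = (629/293). Reduce: 629 ≡ 43 (mod 293). Now have -(43/293).
293 ≡ 1 (mod 4), so quadratic reciprocity gives (43/293) = (293/43). Reduce: 293 ≡ 35 (mod 43). Now have -(35/43).
Both 35 ≡ 3 and 43 ≡ 3 (mod 4), so reciprocity gives (35/43) = -(43/35). Reduce: 43 ≡ 8 (mod 35). Now have (8/35).
Factor out 2: 8 = 2^3. Since 35 ≡ 3 (mod 8), (2/35) = -1, and (2/35)^3 = -1. Now have -(1/35).
(1/35) = 1. Collecting the sign factors: -1.
Product: (1)·(-1) = -1.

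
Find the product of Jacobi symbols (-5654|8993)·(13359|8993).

1

By multiplicativity, (-5654·13359|8993) = (-5654|8993)·(13359|8993).
First factor (-5654|8993):
Pull out -1: (-5654|8993) = (-1|8993)·(5654|8993). Since 8993 ≡ 1 (mod 4), (-1|8993) = +1. Now have (5654|8993).
Factor out 2: 5654 = 2·2827. Since 8993 ≡ 1 (mod 8), (2|8993) = +1. Now have (2827|8993).
8993 ≡ 1 (mod 4), so quadratic reciprocity gives (2827|8993) = (8993|2827). Reduce: 8993 ≡ 512 (mod 2827). Now have (512|2827).
Factor out 2: 512 = 2^9. Since 2827 ≡ 3 (mod 8), (2|2827) = -1, and (2|2827)^9 = -1. Now have -(1|2827).
(1|2827) = 1. Collecting the sign factors: -1.
Second factor (13359|8993):
Reduce the numerator: 13359 ≡ 4366 (mod 8993), so (13359|8993) = (4366|8993).
Factor out 2: 4366 = 2·2183. Since 8993 ≡ 1 (mod 8), (2|8993) = +1. Now have (2183|8993).
8993 ≡ 1 (mod 4), so quadratic reciprocity gives (2183|8993) = (8993|2183). Reduce: 8993 ≡ 261 (mod 2183). Now have (261|2183).
261 ≡ 1 (mod 4), so quadratic reciprocity gives (261|2183) = (2183|261). Reduce: 2183 ≡ 95 (mod 261). Now have (95|261).
261 ≡ 1 (mod 4), so quadratic reciprocity gives (95|261) = (261|95). Reduce: 261 ≡ 71 (mod 95). Now have (71|95).
Both 71 ≡ 3 and 95 ≡ 3 (mod 4), so reciprocity gives (71|95) = -(95|71). Reduce: 95 ≡ 24 (mod 71). Now have -(24|71).
Factor out 2: 24 = 2^3·3. Since 71 ≡ 7 (mod 8), (2|71) = +1, and (2|71)^3 = +1. Now have -(3|71).
Both 3 ≡ 3 and 71 ≡ 3 (mod 4), so reciprocity gives (3|71) = -(71|3). Reduce: 71 ≡ 2 (mod 3). Now have (2|3).
Factor out 2: 2 = 2. Since 3 ≡ 3 (mod 8), (2|3) = -1. Now have -(1|3).
(1|3) = 1. Collecting the sign factors: -1.
Product: (-1)·(-1) = 1.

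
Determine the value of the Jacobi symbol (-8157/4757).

Pull out -1: (-8157/4757) = (-1/4757)·(8157/4757). Since 4757 ≡ 1 (mod 4), (-1/4757) = +1. Now have (8157/4757).
Reduce the numerator: 8157 ≡ 3400 (mod 4757), so (8157/4757) = (3400/4757).
Factor out 2: 3400 = 2^3·425. Since 4757 ≡ 5 (mod 8), (2/4757) = -1, and (2/4757)^3 = -1. Now have -(425/4757).
425 ≡ 1 (mod 4), so quadratic reciprocity gives (425/4757) = (4757/425). Reduce: 4757 ≡ 82 (mod 425). Now have -(82/425).
Factor out 2: 82 = 2·41. Since 425 ≡ 1 (mod 8), (2/425) = +1. Now have -(41/425).
41 ≡ 1 (mod 4), so quadratic reciprocity gives (41/425) = (425/41). Reduce: 425 ≡ 15 (mod 41). Now have -(15/41).
41 ≡ 1 (mod 4), so quadratic reciprocity gives (15/41) = (41/15). Reduce: 41 ≡ 11 (mod 15). Now have -(11/15).
Both 11 ≡ 3 and 15 ≡ 3 (mod 4), so reciprocity gives (11/15) = -(15/11). Reduce: 15 ≡ 4 (mod 11). Now have (4/11).
Factor out 2: 4 = 2^2. Since 11 ≡ 3 (mod 8), (2/11) = -1, and (2/11)^2 = +1. Now have (1/11).
(1/11) = 1. Collecting the sign factors: 1.

1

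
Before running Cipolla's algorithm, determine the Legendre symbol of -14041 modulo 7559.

Pull out -1: (-14041|7559) = (-1|7559)·(14041|7559). Since 7559 ≡ 3 (mod 4), (-1|7559) = -1. Now have -(14041|7559).
Reduce the numerator: 14041 ≡ 6482 (mod 7559), so (14041|7559) = (6482|7559).
Factor out 2: 6482 = 2·3241. Since 7559 ≡ 7 (mod 8), (2|7559) = +1. Now have -(3241|7559).
3241 ≡ 1 (mod 4), so quadratic reciprocity gives (3241|7559) = (7559|3241). Reduce: 7559 ≡ 1077 (mod 3241). Now have -(1077|3241).
1077 ≡ 1 (mod 4), so quadratic reciprocity gives (1077|3241) = (3241|1077). Reduce: 3241 ≡ 10 (mod 1077). Now have -(10|1077).
Factor out 2: 10 = 2·5. Since 1077 ≡ 5 (mod 8), (2|1077) = -1. Now have (5|1077).
5 ≡ 1 (mod 4), so quadratic reciprocity gives (5|1077) = (1077|5). Reduce: 1077 ≡ 2 (mod 5). Now have (2|5).
Factor out 2: 2 = 2. Since 5 ≡ 5 (mod 8), (2|5) = -1. Now have -(1|5).
(1|5) = 1. Collecting the sign factors: -1.

-1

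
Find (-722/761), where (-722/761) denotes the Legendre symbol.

Reduce the numerator: -722 ≡ 39 (mod 761), so (-722/761) = (39/761).
761 ≡ 1 (mod 4), so quadratic reciprocity gives (39/761) = (761/39). Reduce: 761 ≡ 20 (mod 39). Now have (20/39).
Factor out 2: 20 = 2^2·5. Since 39 ≡ 7 (mod 8), (2/39) = +1, and (2/39)^2 = +1. Now have (5/39).
5 ≡ 1 (mod 4), so quadratic reciprocity gives (5/39) = (39/5). Reduce: 39 ≡ 4 (mod 5). Now have (4/5).
Factor out 2: 4 = 2^2. Since 5 ≡ 5 (mod 8), (2/5) = -1, and (2/5)^2 = +1. Now have (1/5).
(1/5) = 1. Collecting the sign factors: 1.

1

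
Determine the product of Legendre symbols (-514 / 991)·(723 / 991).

-1

By multiplicativity, (-514·723 / 991) = (-514 / 991)·(723 / 991).
First factor (-514 / 991):
(-514 / 991)
  = -(514 / 991)    [991 ≡ 3 mod 4 ⇒ (-1 / 991) = -1]
  = -(257 / 991)    [991 ≡ 7 mod 8 ⇒ (2 / 991) = +1]
  = -(991 / 257)    [QR: 257 ≡ 1 mod 4, sign kept]
  = -(220 / 257)    [991 ≡ 220 mod 257]
  = -(55 / 257)    [257 ≡ 1 mod 8 ⇒ (2 / 257)^2 = +1]
  = -(257 / 55)    [QR: 257 ≡ 1 mod 4, sign kept]
  = -(37 / 55)    [257 ≡ 37 mod 55]
  = -(55 / 37)    [QR: 37 ≡ 1 mod 4, sign kept]
  = -(18 / 37)    [55 ≡ 18 mod 37]
  = (9 / 37)    [37 ≡ 5 mod 8 ⇒ (2 / 37) = -1]
  = (37 / 9)    [QR: 9 ≡ 1 mod 4, sign kept]
  = (1 / 9)    [37 ≡ 1 mod 9]
  = 1    [(1 / 9) = 1]
Second factor (723 / 991):
(723 / 991)
  = -(991 / 723)    [QR: both ≡ 3 mod 4, sign flips]
  = -(268 / 723)    [991 ≡ 268 mod 723]
  = -(67 / 723)    [723 ≡ 3 mod 8 ⇒ (2 / 723)^2 = +1]
  = (723 / 67)    [QR: both ≡ 3 mod 4, sign flips]
  = (53 / 67)    [723 ≡ 53 mod 67]
  = (67 / 53)    [QR: 53 ≡ 1 mod 4, sign kept]
  = (14 / 53)    [67 ≡ 14 mod 53]
  = -(7 / 53)    [53 ≡ 5 mod 8 ⇒ (2 / 53) = -1]
  = -(53 / 7)    [QR: 53 ≡ 1 mod 4, sign kept]
  = -(4 / 7)    [53 ≡ 4 mod 7]
  = -(1 / 7)    [7 ≡ 7 mod 8 ⇒ (2 / 7)^2 = +1]
  = -1    [(1 / 7) = 1]
Product: (1)·(-1) = -1.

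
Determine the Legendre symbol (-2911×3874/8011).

1

By multiplicativity, (-2911·3874/8011) = (-2911/8011)·(3874/8011).
First factor (-2911/8011):
Reduce the numerator: -2911 ≡ 5100 (mod 8011), so (-2911/8011) = (5100/8011).
Factor out 2: 5100 = 2^2·1275. Since 8011 ≡ 3 (mod 8), (2/8011) = -1, and (2/8011)^2 = +1. Now have (1275/8011).
Both 1275 ≡ 3 and 8011 ≡ 3 (mod 4), so reciprocity gives (1275/8011) = -(8011/1275). Reduce: 8011 ≡ 361 (mod 1275). Now have -(361/1275).
361 ≡ 1 (mod 4), so quadratic reciprocity gives (361/1275) = (1275/361). Reduce: 1275 ≡ 192 (mod 361). Now have -(192/361).
Factor out 2: 192 = 2^6·3. Since 361 ≡ 1 (mod 8), (2/361) = +1, and (2/361)^6 = +1. Now have -(3/361).
361 ≡ 1 (mod 4), so quadratic reciprocity gives (3/361) = (361/3). Reduce: 361 ≡ 1 (mod 3). Now have -(1/3).
(1/3) = 1. Collecting the sign factors: -1.
Second factor (3874/8011):
Factor out 2: 3874 = 2·1937. Since 8011 ≡ 3 (mod 8), (2/8011) = -1. Now have -(1937/8011).
1937 ≡ 1 (mod 4), so quadratic reciprocity gives (1937/8011) = (8011/1937). Reduce: 8011 ≡ 263 (mod 1937). Now have -(263/1937).
1937 ≡ 1 (mod 4), so quadratic reciprocity gives (263/1937) = (1937/263). Reduce: 1937 ≡ 96 (mod 263). Now have -(96/263).
Factor out 2: 96 = 2^5·3. Since 263 ≡ 7 (mod 8), (2/263) = +1, and (2/263)^5 = +1. Now have -(3/263).
Both 3 ≡ 3 and 263 ≡ 3 (mod 4), so reciprocity gives (3/263) = -(263/3). Reduce: 263 ≡ 2 (mod 3). Now have (2/3).
Factor out 2: 2 = 2. Since 3 ≡ 3 (mod 8), (2/3) = -1. Now have -(1/3).
(1/3) = 1. Collecting the sign factors: -1.
Product: (-1)·(-1) = 1.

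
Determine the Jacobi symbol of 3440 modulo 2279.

0

(3440/2279)
  = (1161/2279)    [3440 ≡ 1161 mod 2279]
  = (2279/1161)    [QR: 1161 ≡ 1 mod 4, sign kept]
  = (1118/1161)    [2279 ≡ 1118 mod 1161]
  = (559/1161)    [1161 ≡ 1 mod 8 ⇒ (2/1161) = +1]
  = (1161/559)    [QR: 1161 ≡ 1 mod 4, sign kept]
  = (43/559)    [1161 ≡ 43 mod 559]
  = -(559/43)    [QR: both ≡ 3 mod 4, sign flips]
  = -(0/43)    [559 ≡ 0 mod 43]
  = 0    [numerator 0, gcd > 1]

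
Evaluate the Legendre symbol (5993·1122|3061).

By multiplicativity, (5993·1122|3061) = (5993|3061)·(1122|3061).
First factor (5993|3061):
(5993|3061)
  = (2932|3061)    [5993 ≡ 2932 mod 3061]
  = (733|3061)    [3061 ≡ 5 mod 8 ⇒ (2|3061)^2 = +1]
  = (3061|733)    [QR: 733 ≡ 1 mod 4, sign kept]
  = (129|733)    [3061 ≡ 129 mod 733]
  = (733|129)    [QR: 129 ≡ 1 mod 4, sign kept]
  = (88|129)    [733 ≡ 88 mod 129]
  = (11|129)    [129 ≡ 1 mod 8 ⇒ (2|129)^3 = +1]
  = (129|11)    [QR: 129 ≡ 1 mod 4, sign kept]
  = (8|11)    [129 ≡ 8 mod 11]
  = -(1|11)    [11 ≡ 3 mod 8 ⇒ (2|11)^3 = -1]
  = -1    [(1|11) = 1]
Second factor (1122|3061):
(1122|3061)
  = -(561|3061)    [3061 ≡ 5 mod 8 ⇒ (2|3061) = -1]
  = -(3061|561)    [QR: 561 ≡ 1 mod 4, sign kept]
  = -(256|561)    [3061 ≡ 256 mod 561]
  = -(1|561)    [561 ≡ 1 mod 8 ⇒ (2|561)^8 = +1]
  = -1    [(1|561) = 1]
Product: (-1)·(-1) = 1.

1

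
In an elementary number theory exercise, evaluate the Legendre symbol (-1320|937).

Reduce the numerator: -1320 ≡ 554 (mod 937), so (-1320|937) = (554|937).
Factor out 2: 554 = 2·277. Since 937 ≡ 1 (mod 8), (2|937) = +1. Now have (277|937).
277 ≡ 1 (mod 4), so quadratic reciprocity gives (277|937) = (937|277). Reduce: 937 ≡ 106 (mod 277). Now have (106|277).
Factor out 2: 106 = 2·53. Since 277 ≡ 5 (mod 8), (2|277) = -1. Now have -(53|277).
53 ≡ 1 (mod 4), so quadratic reciprocity gives (53|277) = (277|53). Reduce: 277 ≡ 12 (mod 53). Now have -(12|53).
Factor out 2: 12 = 2^2·3. Since 53 ≡ 5 (mod 8), (2|53) = -1, and (2|53)^2 = +1. Now have -(3|53).
53 ≡ 1 (mod 4), so quadratic reciprocity gives (3|53) = (53|3). Reduce: 53 ≡ 2 (mod 3). Now have -(2|3).
Factor out 2: 2 = 2. Since 3 ≡ 3 (mod 8), (2|3) = -1. Now have (1|3).
(1|3) = 1. Collecting the sign factors: 1.

1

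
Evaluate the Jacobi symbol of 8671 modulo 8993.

8993 ≡ 1 (mod 4), so quadratic reciprocity gives (8671/8993) = (8993/8671). Reduce: 8993 ≡ 322 (mod 8671). Now have (322/8671).
Factor out 2: 322 = 2·161. Since 8671 ≡ 7 (mod 8), (2/8671) = +1. Now have (161/8671).
161 ≡ 1 (mod 4), so quadratic reciprocity gives (161/8671) = (8671/161). Reduce: 8671 ≡ 138 (mod 161). Now have (138/161).
Factor out 2: 138 = 2·69. Since 161 ≡ 1 (mod 8), (2/161) = +1. Now have (69/161).
69 ≡ 1 (mod 4), so quadratic reciprocity gives (69/161) = (161/69). Reduce: 161 ≡ 23 (mod 69). Now have (23/69).
69 ≡ 1 (mod 4), so quadratic reciprocity gives (23/69) = (69/23). Reduce: 69 ≡ 0 (mod 23). Now have (0/23).
The numerator is now 0 with denominator 23 > 1: the symbol is 0.

0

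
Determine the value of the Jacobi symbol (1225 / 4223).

1

1225 ≡ 1 (mod 4), so quadratic reciprocity gives (1225 / 4223) = (4223 / 1225). Reduce: 4223 ≡ 548 (mod 1225). Now have (548 / 1225).
Factor out 2: 548 = 2^2·137. Since 1225 ≡ 1 (mod 8), (2 / 1225) = +1, and (2 / 1225)^2 = +1. Now have (137 / 1225).
137 ≡ 1 (mod 4), so quadratic reciprocity gives (137 / 1225) = (1225 / 137). Reduce: 1225 ≡ 129 (mod 137). Now have (129 / 137).
129 ≡ 1 (mod 4), so quadratic reciprocity gives (129 / 137) = (137 / 129). Reduce: 137 ≡ 8 (mod 129). Now have (8 / 129).
Factor out 2: 8 = 2^3. Since 129 ≡ 1 (mod 8), (2 / 129) = +1, and (2 / 129)^3 = +1. Now have (1 / 129).
(1 / 129) = 1. Collecting the sign factors: 1.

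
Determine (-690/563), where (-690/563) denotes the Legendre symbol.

Reduce the numerator: -690 ≡ 436 (mod 563), so (-690/563) = (436/563).
Factor out 2: 436 = 2^2·109. Since 563 ≡ 3 (mod 8), (2/563) = -1, and (2/563)^2 = +1. Now have (109/563).
109 ≡ 1 (mod 4), so quadratic reciprocity gives (109/563) = (563/109). Reduce: 563 ≡ 18 (mod 109). Now have (18/109).
Factor out 2: 18 = 2·9. Since 109 ≡ 5 (mod 8), (2/109) = -1. Now have -(9/109).
9 ≡ 1 (mod 4), so quadratic reciprocity gives (9/109) = (109/9). Reduce: 109 ≡ 1 (mod 9). Now have -(1/9).
(1/9) = 1. Collecting the sign factors: -1.

-1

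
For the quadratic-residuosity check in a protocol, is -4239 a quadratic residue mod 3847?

no

Pull out -1: (-4239/3847) = (-1/3847)·(4239/3847). Since 3847 ≡ 3 (mod 4), (-1/3847) = -1. Now have -(4239/3847).
Reduce the numerator: 4239 ≡ 392 (mod 3847), so (4239/3847) = (392/3847).
Factor out 2: 392 = 2^3·49. Since 3847 ≡ 7 (mod 8), (2/3847) = +1, and (2/3847)^3 = +1. Now have -(49/3847).
49 ≡ 1 (mod 4), so quadratic reciprocity gives (49/3847) = (3847/49). Reduce: 3847 ≡ 25 (mod 49). Now have -(25/49).
25 ≡ 1 (mod 4), so quadratic reciprocity gives (25/49) = (49/25). Reduce: 49 ≡ 24 (mod 25). Now have -(24/25).
Factor out 2: 24 = 2^3·3. Since 25 ≡ 1 (mod 8), (2/25) = +1, and (2/25)^3 = +1. Now have -(3/25).
25 ≡ 1 (mod 4), so quadratic reciprocity gives (3/25) = (25/3). Reduce: 25 ≡ 1 (mod 3). Now have -(1/3).
(1/3) = 1. Collecting the sign factors: -1.
(-4239/3847) = -1, and 3847 is prime, so -4239 is not a quadratic residue mod 3847.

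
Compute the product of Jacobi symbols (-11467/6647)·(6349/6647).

By multiplicativity, (-11467·6349/6647) = (-11467/6647)·(6349/6647).
First factor (-11467/6647):
(-11467/6647)
  = -(11467/6647)    [6647 ≡ 3 mod 4 ⇒ (-1/6647) = -1]
  = -(4820/6647)    [11467 ≡ 4820 mod 6647]
  = -(1205/6647)    [6647 ≡ 7 mod 8 ⇒ (2/6647)^2 = +1]
  = -(6647/1205)    [QR: 1205 ≡ 1 mod 4, sign kept]
  = -(622/1205)    [6647 ≡ 622 mod 1205]
  = (311/1205)    [1205 ≡ 5 mod 8 ⇒ (2/1205) = -1]
  = (1205/311)    [QR: 1205 ≡ 1 mod 4, sign kept]
  = (272/311)    [1205 ≡ 272 mod 311]
  = (17/311)    [311 ≡ 7 mod 8 ⇒ (2/311)^4 = +1]
  = (311/17)    [QR: 17 ≡ 1 mod 4, sign kept]
  = (5/17)    [311 ≡ 5 mod 17]
  = (17/5)    [QR: 5 ≡ 1 mod 4, sign kept]
  = (2/5)    [17 ≡ 2 mod 5]
  = -(1/5)    [5 ≡ 5 mod 8 ⇒ (2/5) = -1]
  = -1    [(1/5) = 1]
Second factor (6349/6647):
(6349/6647)
  = (6647/6349)    [QR: 6349 ≡ 1 mod 4, sign kept]
  = (298/6349)    [6647 ≡ 298 mod 6349]
  = -(149/6349)    [6349 ≡ 5 mod 8 ⇒ (2/6349) = -1]
  = -(6349/149)    [QR: 149 ≡ 1 mod 4, sign kept]
  = -(91/149)    [6349 ≡ 91 mod 149]
  = -(149/91)    [QR: 149 ≡ 1 mod 4, sign kept]
  = -(58/91)    [149 ≡ 58 mod 91]
  = (29/91)    [91 ≡ 3 mod 8 ⇒ (2/91) = -1]
  = (91/29)    [QR: 29 ≡ 1 mod 4, sign kept]
  = (4/29)    [91 ≡ 4 mod 29]
  = (1/29)    [29 ≡ 5 mod 8 ⇒ (2/29)^2 = +1]
  = 1    [(1/29) = 1]
Product: (-1)·(1) = -1.

-1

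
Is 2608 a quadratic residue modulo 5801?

yes

Factor out 2: 2608 = 2^4·163. Since 5801 ≡ 1 (mod 8), (2/5801) = +1, and (2/5801)^4 = +1. Now have (163/5801).
5801 ≡ 1 (mod 4), so quadratic reciprocity gives (163/5801) = (5801/163). Reduce: 5801 ≡ 96 (mod 163). Now have (96/163).
Factor out 2: 96 = 2^5·3. Since 163 ≡ 3 (mod 8), (2/163) = -1, and (2/163)^5 = -1. Now have -(3/163).
Both 3 ≡ 3 and 163 ≡ 3 (mod 4), so reciprocity gives (3/163) = -(163/3). Reduce: 163 ≡ 1 (mod 3). Now have (1/3).
(1/3) = 1. Collecting the sign factors: 1.
(2608/5801) = 1, and 5801 is prime, so 2608 is a quadratic residue mod 5801.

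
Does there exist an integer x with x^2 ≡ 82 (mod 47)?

(82|47)
  = (35|47)    [82 ≡ 35 mod 47]
  = -(47|35)    [QR: both ≡ 3 mod 4, sign flips]
  = -(12|35)    [47 ≡ 12 mod 35]
  = -(3|35)    [35 ≡ 3 mod 8 ⇒ (2|35)^2 = +1]
  = (35|3)    [QR: both ≡ 3 mod 4, sign flips]
  = (2|3)    [35 ≡ 2 mod 3]
  = -(1|3)    [3 ≡ 3 mod 8 ⇒ (2|3) = -1]
  = -1    [(1|3) = 1]
The Legendre symbol is -1, so x^2 ≡ 82 (mod 47) has no solution.

no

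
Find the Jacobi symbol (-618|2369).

0

(-618|2369)
  = (1751|2369)    [-618 ≡ 1751 mod 2369]
  = (2369|1751)    [QR: 2369 ≡ 1 mod 4, sign kept]
  = (618|1751)    [2369 ≡ 618 mod 1751]
  = (309|1751)    [1751 ≡ 7 mod 8 ⇒ (2|1751) = +1]
  = (1751|309)    [QR: 309 ≡ 1 mod 4, sign kept]
  = (206|309)    [1751 ≡ 206 mod 309]
  = -(103|309)    [309 ≡ 5 mod 8 ⇒ (2|309) = -1]
  = -(309|103)    [QR: 309 ≡ 1 mod 4, sign kept]
  = -(0|103)    [309 ≡ 0 mod 103]
  = 0    [numerator 0, gcd > 1]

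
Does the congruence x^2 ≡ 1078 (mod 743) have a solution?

Reduce the numerator: 1078 ≡ 335 (mod 743), so (1078/743) = (335/743).
Both 335 ≡ 3 and 743 ≡ 3 (mod 4), so reciprocity gives (335/743) = -(743/335). Reduce: 743 ≡ 73 (mod 335). Now have -(73/335).
73 ≡ 1 (mod 4), so quadratic reciprocity gives (73/335) = (335/73). Reduce: 335 ≡ 43 (mod 73). Now have -(43/73).
73 ≡ 1 (mod 4), so quadratic reciprocity gives (43/73) = (73/43). Reduce: 73 ≡ 30 (mod 43). Now have -(30/43).
Factor out 2: 30 = 2·15. Since 43 ≡ 3 (mod 8), (2/43) = -1. Now have (15/43).
Both 15 ≡ 3 and 43 ≡ 3 (mod 4), so reciprocity gives (15/43) = -(43/15). Reduce: 43 ≡ 13 (mod 15). Now have -(13/15).
13 ≡ 1 (mod 4), so quadratic reciprocity gives (13/15) = (15/13). Reduce: 15 ≡ 2 (mod 13). Now have -(2/13).
Factor out 2: 2 = 2. Since 13 ≡ 5 (mod 8), (2/13) = -1. Now have (1/13).
(1/13) = 1. Collecting the sign factors: 1.
(1078/743) = 1, and 743 is prime, so 1078 is a quadratic residue mod 743.

yes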